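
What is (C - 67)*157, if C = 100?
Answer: 5181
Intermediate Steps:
(C - 67)*157 = (100 - 67)*157 = 33*157 = 5181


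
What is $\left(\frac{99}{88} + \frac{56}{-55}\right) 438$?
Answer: $\frac{10293}{220} \approx 46.786$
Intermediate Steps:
$\left(\frac{99}{88} + \frac{56}{-55}\right) 438 = \left(99 \cdot \frac{1}{88} + 56 \left(- \frac{1}{55}\right)\right) 438 = \left(\frac{9}{8} - \frac{56}{55}\right) 438 = \frac{47}{440} \cdot 438 = \frac{10293}{220}$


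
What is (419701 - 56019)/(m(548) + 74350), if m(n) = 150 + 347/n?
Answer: 199297736/40826347 ≈ 4.8816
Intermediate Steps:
(419701 - 56019)/(m(548) + 74350) = (419701 - 56019)/((150 + 347/548) + 74350) = 363682/((150 + 347*(1/548)) + 74350) = 363682/((150 + 347/548) + 74350) = 363682/(82547/548 + 74350) = 363682/(40826347/548) = 363682*(548/40826347) = 199297736/40826347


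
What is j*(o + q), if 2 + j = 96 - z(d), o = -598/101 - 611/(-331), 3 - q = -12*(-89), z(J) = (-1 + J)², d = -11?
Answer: 1787012100/33431 ≈ 53454.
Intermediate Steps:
q = -1065 (q = 3 - (-12)*(-89) = 3 - 1*1068 = 3 - 1068 = -1065)
o = -136227/33431 (o = -598*1/101 - 611*(-1/331) = -598/101 + 611/331 = -136227/33431 ≈ -4.0749)
j = -50 (j = -2 + (96 - (-1 - 11)²) = -2 + (96 - 1*(-12)²) = -2 + (96 - 1*144) = -2 + (96 - 144) = -2 - 48 = -50)
j*(o + q) = -50*(-136227/33431 - 1065) = -50*(-35740242/33431) = 1787012100/33431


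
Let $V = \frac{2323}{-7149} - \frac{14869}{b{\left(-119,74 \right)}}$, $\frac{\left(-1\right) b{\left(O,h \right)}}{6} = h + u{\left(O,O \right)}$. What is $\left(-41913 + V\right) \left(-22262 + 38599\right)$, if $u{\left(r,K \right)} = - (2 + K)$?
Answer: $- \frac{623128144953847}{910306} \approx -6.8453 \cdot 10^{8}$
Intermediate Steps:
$u{\left(r,K \right)} = -2 - K$
$b{\left(O,h \right)} = 12 - 6 h + 6 O$ ($b{\left(O,h \right)} = - 6 \left(h - \left(2 + O\right)\right) = - 6 \left(-2 + h - O\right) = 12 - 6 h + 6 O$)
$V = \frac{11515147}{910306}$ ($V = \frac{2323}{-7149} - \frac{14869}{12 - 444 + 6 \left(-119\right)} = 2323 \left(- \frac{1}{7149}\right) - \frac{14869}{12 - 444 - 714} = - \frac{2323}{7149} - \frac{14869}{-1146} = - \frac{2323}{7149} - - \frac{14869}{1146} = - \frac{2323}{7149} + \frac{14869}{1146} = \frac{11515147}{910306} \approx 12.65$)
$\left(-41913 + V\right) \left(-22262 + 38599\right) = \left(-41913 + \frac{11515147}{910306}\right) \left(-22262 + 38599\right) = \left(- \frac{38142140231}{910306}\right) 16337 = - \frac{623128144953847}{910306}$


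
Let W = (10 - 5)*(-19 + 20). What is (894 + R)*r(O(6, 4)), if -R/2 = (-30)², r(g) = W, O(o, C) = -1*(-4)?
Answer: -4530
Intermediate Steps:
W = 5 (W = 5*1 = 5)
O(o, C) = 4
r(g) = 5
R = -1800 (R = -2*(-30)² = -2*900 = -1800)
(894 + R)*r(O(6, 4)) = (894 - 1800)*5 = -906*5 = -4530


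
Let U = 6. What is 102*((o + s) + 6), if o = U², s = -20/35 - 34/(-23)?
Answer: 704616/161 ≈ 4376.5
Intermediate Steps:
s = 146/161 (s = -20*1/35 - 34*(-1/23) = -4/7 + 34/23 = 146/161 ≈ 0.90683)
o = 36 (o = 6² = 36)
102*((o + s) + 6) = 102*((36 + 146/161) + 6) = 102*(5942/161 + 6) = 102*(6908/161) = 704616/161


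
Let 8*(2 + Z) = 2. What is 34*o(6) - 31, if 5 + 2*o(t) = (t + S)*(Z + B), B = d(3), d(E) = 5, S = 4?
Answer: 873/2 ≈ 436.50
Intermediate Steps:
Z = -7/4 (Z = -2 + (1/8)*2 = -2 + 1/4 = -7/4 ≈ -1.7500)
B = 5
o(t) = 4 + 13*t/8 (o(t) = -5/2 + ((t + 4)*(-7/4 + 5))/2 = -5/2 + ((4 + t)*(13/4))/2 = -5/2 + (13 + 13*t/4)/2 = -5/2 + (13/2 + 13*t/8) = 4 + 13*t/8)
34*o(6) - 31 = 34*(4 + (13/8)*6) - 31 = 34*(4 + 39/4) - 31 = 34*(55/4) - 31 = 935/2 - 31 = 873/2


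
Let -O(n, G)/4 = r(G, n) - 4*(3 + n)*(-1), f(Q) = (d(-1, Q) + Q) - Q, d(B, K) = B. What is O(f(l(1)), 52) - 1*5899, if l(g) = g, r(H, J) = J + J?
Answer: -5923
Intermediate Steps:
r(H, J) = 2*J
f(Q) = -1 (f(Q) = (-1 + Q) - Q = -1)
O(n, G) = -48 - 24*n (O(n, G) = -4*(2*n - 4*(3 + n)*(-1)) = -4*(2*n - 4*(-3 - n)) = -4*(2*n + (12 + 4*n)) = -4*(12 + 6*n) = -48 - 24*n)
O(f(l(1)), 52) - 1*5899 = (-48 - 24*(-1)) - 1*5899 = (-48 + 24) - 5899 = -24 - 5899 = -5923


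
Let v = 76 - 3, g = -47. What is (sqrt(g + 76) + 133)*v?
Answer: 9709 + 73*sqrt(29) ≈ 10102.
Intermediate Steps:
v = 73
(sqrt(g + 76) + 133)*v = (sqrt(-47 + 76) + 133)*73 = (sqrt(29) + 133)*73 = (133 + sqrt(29))*73 = 9709 + 73*sqrt(29)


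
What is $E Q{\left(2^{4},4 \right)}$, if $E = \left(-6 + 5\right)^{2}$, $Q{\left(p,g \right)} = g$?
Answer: $4$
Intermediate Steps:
$E = 1$ ($E = \left(-1\right)^{2} = 1$)
$E Q{\left(2^{4},4 \right)} = 1 \cdot 4 = 4$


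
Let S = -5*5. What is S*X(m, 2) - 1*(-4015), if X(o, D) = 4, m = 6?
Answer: 3915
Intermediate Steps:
S = -25
S*X(m, 2) - 1*(-4015) = -25*4 - 1*(-4015) = -100 + 4015 = 3915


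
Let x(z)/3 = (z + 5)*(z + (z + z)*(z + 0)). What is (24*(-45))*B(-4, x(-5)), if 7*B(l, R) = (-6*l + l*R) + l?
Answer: -21600/7 ≈ -3085.7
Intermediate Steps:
x(z) = 3*(5 + z)*(z + 2*z²) (x(z) = 3*((z + 5)*(z + (z + z)*(z + 0))) = 3*((5 + z)*(z + (2*z)*z)) = 3*((5 + z)*(z + 2*z²)) = 3*(5 + z)*(z + 2*z²))
B(l, R) = -5*l/7 + R*l/7 (B(l, R) = ((-6*l + l*R) + l)/7 = ((-6*l + R*l) + l)/7 = (-5*l + R*l)/7 = -5*l/7 + R*l/7)
(24*(-45))*B(-4, x(-5)) = (24*(-45))*((⅐)*(-4)*(-5 + 3*(-5)*(5 + 2*(-5)² + 11*(-5)))) = -1080*(-4)*(-5 + 3*(-5)*(5 + 2*25 - 55))/7 = -1080*(-4)*(-5 + 3*(-5)*(5 + 50 - 55))/7 = -1080*(-4)*(-5 + 3*(-5)*0)/7 = -1080*(-4)*(-5 + 0)/7 = -1080*(-4)*(-5)/7 = -1080*20/7 = -21600/7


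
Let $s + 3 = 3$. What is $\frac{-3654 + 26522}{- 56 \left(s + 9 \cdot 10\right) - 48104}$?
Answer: $- \frac{5717}{13286} \approx -0.4303$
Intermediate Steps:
$s = 0$ ($s = -3 + 3 = 0$)
$\frac{-3654 + 26522}{- 56 \left(s + 9 \cdot 10\right) - 48104} = \frac{-3654 + 26522}{- 56 \left(0 + 9 \cdot 10\right) - 48104} = \frac{22868}{- 56 \left(0 + 90\right) - 48104} = \frac{22868}{\left(-56\right) 90 - 48104} = \frac{22868}{-5040 - 48104} = \frac{22868}{-53144} = 22868 \left(- \frac{1}{53144}\right) = - \frac{5717}{13286}$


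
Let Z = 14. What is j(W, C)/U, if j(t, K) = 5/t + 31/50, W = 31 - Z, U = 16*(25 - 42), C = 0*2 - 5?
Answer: -777/231200 ≈ -0.0033607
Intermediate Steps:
C = -5 (C = 0 - 5 = -5)
U = -272 (U = 16*(-17) = -272)
W = 17 (W = 31 - 1*14 = 31 - 14 = 17)
j(t, K) = 31/50 + 5/t (j(t, K) = 5/t + 31*(1/50) = 5/t + 31/50 = 31/50 + 5/t)
j(W, C)/U = (31/50 + 5/17)/(-272) = (31/50 + 5*(1/17))*(-1/272) = (31/50 + 5/17)*(-1/272) = (777/850)*(-1/272) = -777/231200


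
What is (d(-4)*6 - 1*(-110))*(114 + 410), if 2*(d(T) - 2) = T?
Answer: 57640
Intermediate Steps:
d(T) = 2 + T/2
(d(-4)*6 - 1*(-110))*(114 + 410) = ((2 + (½)*(-4))*6 - 1*(-110))*(114 + 410) = ((2 - 2)*6 + 110)*524 = (0*6 + 110)*524 = (0 + 110)*524 = 110*524 = 57640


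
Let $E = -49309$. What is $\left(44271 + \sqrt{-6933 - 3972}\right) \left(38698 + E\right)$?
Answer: $-469759581 - 10611 i \sqrt{10905} \approx -4.6976 \cdot 10^{8} - 1.1081 \cdot 10^{6} i$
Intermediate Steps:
$\left(44271 + \sqrt{-6933 - 3972}\right) \left(38698 + E\right) = \left(44271 + \sqrt{-6933 - 3972}\right) \left(38698 - 49309\right) = \left(44271 + \sqrt{-10905}\right) \left(-10611\right) = \left(44271 + i \sqrt{10905}\right) \left(-10611\right) = -469759581 - 10611 i \sqrt{10905}$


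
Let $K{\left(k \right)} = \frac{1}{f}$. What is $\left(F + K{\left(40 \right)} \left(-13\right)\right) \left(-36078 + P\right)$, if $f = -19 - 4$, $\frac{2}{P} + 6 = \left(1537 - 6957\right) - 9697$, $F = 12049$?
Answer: $- \frac{50403229718480}{115943} \approx -4.3472 \cdot 10^{8}$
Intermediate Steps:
$P = - \frac{2}{15123}$ ($P = \frac{2}{-6 + \left(\left(1537 - 6957\right) - 9697\right)} = \frac{2}{-6 - 15117} = \frac{2}{-15123} = 2 \left(- \frac{1}{15123}\right) = - \frac{2}{15123} \approx -0.00013225$)
$f = -23$ ($f = -19 - 4 = -23$)
$K{\left(k \right)} = - \frac{1}{23}$ ($K{\left(k \right)} = \frac{1}{-23} = - \frac{1}{23}$)
$\left(F + K{\left(40 \right)} \left(-13\right)\right) \left(-36078 + P\right) = \left(12049 - - \frac{13}{23}\right) \left(-36078 - \frac{2}{15123}\right) = \left(12049 + \frac{13}{23}\right) \left(- \frac{545607596}{15123}\right) = \frac{277140}{23} \left(- \frac{545607596}{15123}\right) = - \frac{50403229718480}{115943}$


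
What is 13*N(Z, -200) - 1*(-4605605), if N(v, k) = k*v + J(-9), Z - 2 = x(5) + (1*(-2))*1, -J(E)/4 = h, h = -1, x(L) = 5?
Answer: 4592657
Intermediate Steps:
J(E) = 4 (J(E) = -4*(-1) = 4)
Z = 5 (Z = 2 + (5 + (1*(-2))*1) = 2 + (5 - 2*1) = 2 + (5 - 2) = 2 + 3 = 5)
N(v, k) = 4 + k*v (N(v, k) = k*v + 4 = 4 + k*v)
13*N(Z, -200) - 1*(-4605605) = 13*(4 - 200*5) - 1*(-4605605) = 13*(4 - 1000) + 4605605 = 13*(-996) + 4605605 = -12948 + 4605605 = 4592657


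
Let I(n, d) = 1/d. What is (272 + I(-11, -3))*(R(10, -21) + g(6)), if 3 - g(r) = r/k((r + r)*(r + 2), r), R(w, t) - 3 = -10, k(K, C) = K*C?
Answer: -313775/288 ≈ -1089.5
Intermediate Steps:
k(K, C) = C*K
R(w, t) = -7 (R(w, t) = 3 - 10 = -7)
g(r) = 3 - 1/(2*r*(2 + r)) (g(r) = 3 - r/(r*((r + r)*(r + 2))) = 3 - r/(r*((2*r)*(2 + r))) = 3 - r/(r*(2*r*(2 + r))) = 3 - r/(2*r²*(2 + r)) = 3 - r*1/(2*r²*(2 + r)) = 3 - 1/(2*r*(2 + r)))
(272 + I(-11, -3))*(R(10, -21) + g(6)) = (272 + 1/(-3))*(-7 + (½)*(-1 + 6*6² + 12*6)/(6*(2 + 6))) = (272 - ⅓)*(-7 + (½)*(⅙)*(-1 + 6*36 + 72)/8) = 815*(-7 + (½)*(⅙)*(⅛)*(-1 + 216 + 72))/3 = 815*(-7 + (½)*(⅙)*(⅛)*287)/3 = 815*(-7 + 287/96)/3 = (815/3)*(-385/96) = -313775/288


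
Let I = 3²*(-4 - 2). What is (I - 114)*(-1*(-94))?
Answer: -15792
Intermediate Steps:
I = -54 (I = 9*(-6) = -54)
(I - 114)*(-1*(-94)) = (-54 - 114)*(-1*(-94)) = -168*94 = -15792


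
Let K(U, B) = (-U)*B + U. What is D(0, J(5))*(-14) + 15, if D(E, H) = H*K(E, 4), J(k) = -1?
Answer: 15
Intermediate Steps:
K(U, B) = U - B*U (K(U, B) = -B*U + U = U - B*U)
D(E, H) = -3*E*H (D(E, H) = H*(E*(1 - 1*4)) = H*(E*(1 - 4)) = H*(E*(-3)) = H*(-3*E) = -3*E*H)
D(0, J(5))*(-14) + 15 = -3*0*(-1)*(-14) + 15 = 0*(-14) + 15 = 0 + 15 = 15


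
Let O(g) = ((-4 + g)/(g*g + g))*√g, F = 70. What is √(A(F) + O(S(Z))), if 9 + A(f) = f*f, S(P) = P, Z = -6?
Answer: √(44019 - 3*I*√6)/3 ≈ 69.936 - 0.0058375*I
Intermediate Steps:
A(f) = -9 + f² (A(f) = -9 + f*f = -9 + f²)
O(g) = √g*(-4 + g)/(g + g²) (O(g) = ((-4 + g)/(g² + g))*√g = ((-4 + g)/(g + g²))*√g = √g*(-4 + g)/(g + g²))
√(A(F) + O(S(Z))) = √((-9 + 70²) + (-4 - 6)/(√(-6)*(1 - 6))) = √((-9 + 4900) - I*√6/6*(-10)/(-5)) = √(4891 - I*√6/6*(-⅕)*(-10)) = √(4891 - I*√6/3)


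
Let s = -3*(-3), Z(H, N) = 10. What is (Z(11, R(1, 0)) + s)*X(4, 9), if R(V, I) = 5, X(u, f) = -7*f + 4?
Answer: -1121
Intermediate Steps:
X(u, f) = 4 - 7*f
s = 9
(Z(11, R(1, 0)) + s)*X(4, 9) = (10 + 9)*(4 - 7*9) = 19*(4 - 63) = 19*(-59) = -1121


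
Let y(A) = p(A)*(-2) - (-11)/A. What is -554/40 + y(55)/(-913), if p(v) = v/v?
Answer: -50573/3652 ≈ -13.848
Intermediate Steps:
p(v) = 1
y(A) = -2 + 11/A (y(A) = 1*(-2) - (-11)/A = -2 + 11/A)
-554/40 + y(55)/(-913) = -554/40 + (-2 + 11/55)/(-913) = -554*1/40 + (-2 + 11*(1/55))*(-1/913) = -277/20 + (-2 + ⅕)*(-1/913) = -277/20 - 9/5*(-1/913) = -277/20 + 9/4565 = -50573/3652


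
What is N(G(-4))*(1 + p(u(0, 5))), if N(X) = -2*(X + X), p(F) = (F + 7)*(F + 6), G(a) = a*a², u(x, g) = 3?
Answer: 23296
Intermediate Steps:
G(a) = a³
p(F) = (6 + F)*(7 + F) (p(F) = (7 + F)*(6 + F) = (6 + F)*(7 + F))
N(X) = -4*X
N(G(-4))*(1 + p(u(0, 5))) = (-4*(-4)³)*(1 + (42 + 3² + 13*3)) = (-4*(-64))*(1 + (42 + 9 + 39)) = 256*(1 + 90) = 256*91 = 23296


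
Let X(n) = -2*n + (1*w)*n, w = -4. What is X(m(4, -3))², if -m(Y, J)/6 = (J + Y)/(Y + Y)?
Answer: 81/4 ≈ 20.250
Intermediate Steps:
m(Y, J) = -3*(J + Y)/Y (m(Y, J) = -6*(J + Y)/(Y + Y) = -6*(J + Y)/(2*Y) = -6*(J + Y)*1/(2*Y) = -3*(J + Y)/Y)
X(n) = -6*n (X(n) = -2*n + (1*(-4))*n = -2*n - 4*n = -6*n)
X(m(4, -3))² = (-6*(-3 - 3*(-3)/4))² = (-6*(-3 - 3*(-3)*¼))² = (-6*(-3 + 9/4))² = (-6*(-¾))² = (9/2)² = 81/4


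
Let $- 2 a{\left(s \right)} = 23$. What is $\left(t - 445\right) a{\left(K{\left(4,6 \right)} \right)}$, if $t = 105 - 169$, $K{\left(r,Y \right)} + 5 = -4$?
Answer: $\frac{11707}{2} \approx 5853.5$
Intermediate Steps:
$K{\left(r,Y \right)} = -9$ ($K{\left(r,Y \right)} = -5 - 4 = -9$)
$a{\left(s \right)} = - \frac{23}{2}$ ($a{\left(s \right)} = \left(- \frac{1}{2}\right) 23 = - \frac{23}{2}$)
$t = -64$ ($t = 105 - 169 = -64$)
$\left(t - 445\right) a{\left(K{\left(4,6 \right)} \right)} = \left(-64 - 445\right) \left(- \frac{23}{2}\right) = \left(-509\right) \left(- \frac{23}{2}\right) = \frac{11707}{2}$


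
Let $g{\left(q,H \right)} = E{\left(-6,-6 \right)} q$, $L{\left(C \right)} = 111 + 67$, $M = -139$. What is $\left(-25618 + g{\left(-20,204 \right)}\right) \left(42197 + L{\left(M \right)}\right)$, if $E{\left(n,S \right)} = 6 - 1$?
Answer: $-1089800250$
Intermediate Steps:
$L{\left(C \right)} = 178$
$E{\left(n,S \right)} = 5$
$g{\left(q,H \right)} = 5 q$
$\left(-25618 + g{\left(-20,204 \right)}\right) \left(42197 + L{\left(M \right)}\right) = \left(-25618 + 5 \left(-20\right)\right) \left(42197 + 178\right) = \left(-25618 - 100\right) 42375 = \left(-25718\right) 42375 = -1089800250$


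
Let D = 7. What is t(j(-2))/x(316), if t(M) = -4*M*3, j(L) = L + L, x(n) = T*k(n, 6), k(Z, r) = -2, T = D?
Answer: -24/7 ≈ -3.4286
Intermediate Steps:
T = 7
x(n) = -14 (x(n) = 7*(-2) = -14)
j(L) = 2*L
t(M) = -12*M
t(j(-2))/x(316) = -24*(-2)/(-14) = -12*(-4)*(-1/14) = 48*(-1/14) = -24/7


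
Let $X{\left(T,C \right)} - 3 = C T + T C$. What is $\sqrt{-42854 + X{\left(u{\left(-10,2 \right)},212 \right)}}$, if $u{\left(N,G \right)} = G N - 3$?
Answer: $i \sqrt{52603} \approx 229.35 i$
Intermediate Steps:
$u{\left(N,G \right)} = -3 + G N$
$X{\left(T,C \right)} = 3 + 2 C T$ ($X{\left(T,C \right)} = 3 + \left(C T + T C\right) = 3 + \left(C T + C T\right) = 3 + 2 C T$)
$\sqrt{-42854 + X{\left(u{\left(-10,2 \right)},212 \right)}} = \sqrt{-42854 + \left(3 + 2 \cdot 212 \left(-3 + 2 \left(-10\right)\right)\right)} = \sqrt{-42854 + \left(3 + 2 \cdot 212 \left(-3 - 20\right)\right)} = \sqrt{-42854 + \left(3 + 2 \cdot 212 \left(-23\right)\right)} = \sqrt{-42854 + \left(3 - 9752\right)} = \sqrt{-42854 - 9749} = \sqrt{-52603} = i \sqrt{52603}$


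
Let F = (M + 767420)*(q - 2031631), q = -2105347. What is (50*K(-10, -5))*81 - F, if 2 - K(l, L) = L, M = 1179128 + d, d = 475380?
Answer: 10019462881934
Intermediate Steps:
M = 1654508 (M = 1179128 + 475380 = 1654508)
K(l, L) = 2 - L
F = -10019462853584 (F = (1654508 + 767420)*(-2105347 - 2031631) = 2421928*(-4136978) = -10019462853584)
(50*K(-10, -5))*81 - F = (50*(2 - 1*(-5)))*81 - 1*(-10019462853584) = (50*(2 + 5))*81 + 10019462853584 = (50*7)*81 + 10019462853584 = 350*81 + 10019462853584 = 28350 + 10019462853584 = 10019462881934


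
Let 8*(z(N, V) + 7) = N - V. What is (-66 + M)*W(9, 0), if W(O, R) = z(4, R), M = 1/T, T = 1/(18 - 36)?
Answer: 546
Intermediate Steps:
T = -1/18 (T = 1/(-18) = -1/18 ≈ -0.055556)
z(N, V) = -7 - V/8 + N/8 (z(N, V) = -7 + (N - V)/8 = -7 + (-V/8 + N/8) = -7 - V/8 + N/8)
M = -18 (M = 1/(-1/18) = -18)
W(O, R) = -13/2 - R/8 (W(O, R) = -7 - R/8 + (1/8)*4 = -7 - R/8 + 1/2 = -13/2 - R/8)
(-66 + M)*W(9, 0) = (-66 - 18)*(-13/2 - 1/8*0) = -84*(-13/2 + 0) = -84*(-13/2) = 546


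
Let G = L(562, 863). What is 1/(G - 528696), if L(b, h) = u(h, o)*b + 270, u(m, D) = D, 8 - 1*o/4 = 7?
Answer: -1/526178 ≈ -1.9005e-6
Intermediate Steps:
o = 4 (o = 32 - 4*7 = 32 - 28 = 4)
L(b, h) = 270 + 4*b (L(b, h) = 4*b + 270 = 270 + 4*b)
G = 2518 (G = 270 + 4*562 = 270 + 2248 = 2518)
1/(G - 528696) = 1/(2518 - 528696) = 1/(-526178) = -1/526178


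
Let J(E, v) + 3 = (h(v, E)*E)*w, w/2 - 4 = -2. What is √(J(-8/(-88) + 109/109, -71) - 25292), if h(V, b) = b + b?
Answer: I*√3059543/11 ≈ 159.01*I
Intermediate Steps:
w = 4 (w = 8 + 2*(-2) = 8 - 4 = 4)
h(V, b) = 2*b
J(E, v) = -3 + 8*E² (J(E, v) = -3 + ((2*E)*E)*4 = -3 + (2*E²)*4 = -3 + 8*E²)
√(J(-8/(-88) + 109/109, -71) - 25292) = √((-3 + 8*(-8/(-88) + 109/109)²) - 25292) = √((-3 + 8*(-8*(-1/88) + 109*(1/109))²) - 25292) = √((-3 + 8*(1/11 + 1)²) - 25292) = √((-3 + 8*(12/11)²) - 25292) = √((-3 + 8*(144/121)) - 25292) = √((-3 + 1152/121) - 25292) = √(789/121 - 25292) = √(-3059543/121) = I*√3059543/11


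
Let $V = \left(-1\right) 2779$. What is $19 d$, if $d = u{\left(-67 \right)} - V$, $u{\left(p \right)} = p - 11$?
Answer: $51319$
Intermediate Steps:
$u{\left(p \right)} = -11 + p$
$V = -2779$
$d = 2701$ ($d = \left(-11 - 67\right) - -2779 = -78 + 2779 = 2701$)
$19 d = 19 \cdot 2701 = 51319$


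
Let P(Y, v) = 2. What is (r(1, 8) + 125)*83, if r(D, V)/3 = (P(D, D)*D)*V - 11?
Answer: 11620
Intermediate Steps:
r(D, V) = -33 + 6*D*V (r(D, V) = 3*((2*D)*V - 11) = 3*(2*D*V - 11) = 3*(-11 + 2*D*V) = -33 + 6*D*V)
(r(1, 8) + 125)*83 = ((-33 + 6*1*8) + 125)*83 = ((-33 + 48) + 125)*83 = (15 + 125)*83 = 140*83 = 11620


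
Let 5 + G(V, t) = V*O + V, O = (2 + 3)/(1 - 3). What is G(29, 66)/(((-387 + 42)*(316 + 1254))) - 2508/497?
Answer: -2716868191/538400100 ≈ -5.0462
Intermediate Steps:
O = -5/2 (O = 5/(-2) = 5*(-1/2) = -5/2 ≈ -2.5000)
G(V, t) = -5 - 3*V/2 (G(V, t) = -5 + (V*(-5/2) + V) = -5 + (-5*V/2 + V) = -5 - 3*V/2)
G(29, 66)/(((-387 + 42)*(316 + 1254))) - 2508/497 = (-5 - 3/2*29)/(((-387 + 42)*(316 + 1254))) - 2508/497 = (-5 - 87/2)/((-345*1570)) - 2508*1/497 = -97/2/(-541650) - 2508/497 = -97/2*(-1/541650) - 2508/497 = 97/1083300 - 2508/497 = -2716868191/538400100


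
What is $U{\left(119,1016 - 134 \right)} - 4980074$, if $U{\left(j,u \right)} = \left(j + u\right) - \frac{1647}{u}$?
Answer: $- \frac{487949337}{98} \approx -4.9791 \cdot 10^{6}$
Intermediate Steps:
$U{\left(j,u \right)} = j + u - \frac{1647}{u}$
$U{\left(119,1016 - 134 \right)} - 4980074 = \left(119 + \left(1016 - 134\right) - \frac{1647}{1016 - 134}\right) - 4980074 = \left(119 + 882 - \frac{1647}{882}\right) - 4980074 = \left(119 + 882 - \frac{183}{98}\right) - 4980074 = \frac{97915}{98} - 4980074 = - \frac{487949337}{98}$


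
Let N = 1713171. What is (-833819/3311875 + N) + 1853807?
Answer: 1687626347133/473125 ≈ 3.5670e+6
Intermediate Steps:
(-833819/3311875 + N) + 1853807 = (-833819/3311875 + 1713171) + 1853807 = (-833819*1/3311875 + 1713171) + 1853807 = (-119117/473125 + 1713171) + 1853807 = 810543910258/473125 + 1853807 = 1687626347133/473125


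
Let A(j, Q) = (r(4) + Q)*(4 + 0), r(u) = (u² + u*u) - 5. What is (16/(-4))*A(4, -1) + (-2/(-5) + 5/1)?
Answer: -2053/5 ≈ -410.60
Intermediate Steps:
r(u) = -5 + 2*u² (r(u) = (u² + u²) - 5 = 2*u² - 5 = -5 + 2*u²)
A(j, Q) = 108 + 4*Q (A(j, Q) = ((-5 + 2*4²) + Q)*(4 + 0) = ((-5 + 2*16) + Q)*4 = ((-5 + 32) + Q)*4 = (27 + Q)*4 = 108 + 4*Q)
(16/(-4))*A(4, -1) + (-2/(-5) + 5/1) = (16/(-4))*(108 + 4*(-1)) + (-2/(-5) + 5/1) = (16*(-¼))*(108 - 4) + (-2*(-⅕) + 5*1) = -4*104 + (⅖ + 5) = -416 + 27/5 = -2053/5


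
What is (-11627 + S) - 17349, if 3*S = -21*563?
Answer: -32917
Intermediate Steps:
S = -3941 (S = (-21*563)/3 = (⅓)*(-11823) = -3941)
(-11627 + S) - 17349 = (-11627 - 3941) - 17349 = -15568 - 17349 = -32917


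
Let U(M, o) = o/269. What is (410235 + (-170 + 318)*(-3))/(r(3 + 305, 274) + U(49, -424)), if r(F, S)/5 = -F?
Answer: -36744593/138228 ≈ -265.83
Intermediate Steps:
r(F, S) = -5*F (r(F, S) = 5*(-F) = -5*F)
U(M, o) = o/269 (U(M, o) = o*(1/269) = o/269)
(410235 + (-170 + 318)*(-3))/(r(3 + 305, 274) + U(49, -424)) = (410235 + (-170 + 318)*(-3))/(-5*(3 + 305) + (1/269)*(-424)) = (410235 + 148*(-3))/(-5*308 - 424/269) = (410235 - 444)/(-1540 - 424/269) = 409791/(-414684/269) = 409791*(-269/414684) = -36744593/138228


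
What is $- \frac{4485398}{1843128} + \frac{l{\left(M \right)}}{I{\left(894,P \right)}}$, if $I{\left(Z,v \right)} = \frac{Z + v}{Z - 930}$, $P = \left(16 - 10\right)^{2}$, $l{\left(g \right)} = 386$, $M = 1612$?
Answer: $- \frac{2481960569}{142842420} \approx -17.376$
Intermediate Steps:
$P = 36$ ($P = 6^{2} = 36$)
$I{\left(Z,v \right)} = \frac{Z + v}{-930 + Z}$
$- \frac{4485398}{1843128} + \frac{l{\left(M \right)}}{I{\left(894,P \right)}} = - \frac{4485398}{1843128} + \frac{386}{\frac{1}{-930 + 894} \left(894 + 36\right)} = \left(-4485398\right) \frac{1}{1843128} + \frac{386}{\frac{1}{-36} \cdot 930} = - \frac{2242699}{921564} + \frac{386}{\left(- \frac{1}{36}\right) 930} = - \frac{2242699}{921564} + \frac{386}{- \frac{155}{6}} = - \frac{2242699}{921564} + 386 \left(- \frac{6}{155}\right) = - \frac{2242699}{921564} - \frac{2316}{155} = - \frac{2481960569}{142842420}$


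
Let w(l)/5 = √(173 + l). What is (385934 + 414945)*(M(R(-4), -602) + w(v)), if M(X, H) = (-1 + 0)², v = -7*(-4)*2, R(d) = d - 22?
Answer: 800879 + 4004395*√229 ≈ 6.1398e+7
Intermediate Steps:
R(d) = -22 + d
v = 56 (v = 28*2 = 56)
M(X, H) = 1 (M(X, H) = (-1)² = 1)
w(l) = 5*√(173 + l)
(385934 + 414945)*(M(R(-4), -602) + w(v)) = (385934 + 414945)*(1 + 5*√(173 + 56)) = 800879*(1 + 5*√229) = 800879 + 4004395*√229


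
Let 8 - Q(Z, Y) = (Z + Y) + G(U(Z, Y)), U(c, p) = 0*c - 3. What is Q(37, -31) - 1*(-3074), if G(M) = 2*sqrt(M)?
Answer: 3076 - 2*I*sqrt(3) ≈ 3076.0 - 3.4641*I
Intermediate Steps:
U(c, p) = -3 (U(c, p) = 0 - 3 = -3)
Q(Z, Y) = 8 - Y - Z - 2*I*sqrt(3) (Q(Z, Y) = 8 - ((Z + Y) + 2*sqrt(-3)) = 8 - ((Y + Z) + 2*(I*sqrt(3))) = 8 - ((Y + Z) + 2*I*sqrt(3)) = 8 - (Y + Z + 2*I*sqrt(3)) = 8 + (-Y - Z - 2*I*sqrt(3)) = 8 - Y - Z - 2*I*sqrt(3))
Q(37, -31) - 1*(-3074) = (8 - 1*(-31) - 1*37 - 2*I*sqrt(3)) - 1*(-3074) = (8 + 31 - 37 - 2*I*sqrt(3)) + 3074 = (2 - 2*I*sqrt(3)) + 3074 = 3076 - 2*I*sqrt(3)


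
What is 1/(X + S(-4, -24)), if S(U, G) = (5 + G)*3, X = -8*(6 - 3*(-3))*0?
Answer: -1/57 ≈ -0.017544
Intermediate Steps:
X = 0 (X = -8*(6 + 9)*0 = -8*15*0 = -120*0 = 0)
S(U, G) = 15 + 3*G
1/(X + S(-4, -24)) = 1/(0 + (15 + 3*(-24))) = 1/(0 + (15 - 72)) = 1/(0 - 57) = 1/(-57) = -1/57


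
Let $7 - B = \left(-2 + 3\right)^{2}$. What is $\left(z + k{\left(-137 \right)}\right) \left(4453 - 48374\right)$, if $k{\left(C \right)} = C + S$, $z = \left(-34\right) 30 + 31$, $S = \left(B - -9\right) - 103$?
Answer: $53320094$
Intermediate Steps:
$B = 6$ ($B = 7 - \left(-2 + 3\right)^{2} = 7 - 1^{2} = 7 - 1 = 6$)
$S = -88$ ($S = \left(6 - -9\right) - 103 = \left(6 + 9\right) - 103 = 15 - 103 = -88$)
$z = -989$ ($z = -1020 + 31 = -989$)
$k{\left(C \right)} = -88 + C$ ($k{\left(C \right)} = C - 88 = -88 + C$)
$\left(z + k{\left(-137 \right)}\right) \left(4453 - 48374\right) = \left(-989 - 225\right) \left(4453 - 48374\right) = \left(-989 - 225\right) \left(-43921\right) = \left(-1214\right) \left(-43921\right) = 53320094$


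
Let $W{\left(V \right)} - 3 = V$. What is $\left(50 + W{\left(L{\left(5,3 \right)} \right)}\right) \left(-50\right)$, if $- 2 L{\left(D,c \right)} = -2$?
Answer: $-2700$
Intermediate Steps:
$L{\left(D,c \right)} = 1$ ($L{\left(D,c \right)} = \left(- \frac{1}{2}\right) \left(-2\right) = 1$)
$W{\left(V \right)} = 3 + V$
$\left(50 + W{\left(L{\left(5,3 \right)} \right)}\right) \left(-50\right) = \left(50 + \left(3 + 1\right)\right) \left(-50\right) = \left(50 + 4\right) \left(-50\right) = 54 \left(-50\right) = -2700$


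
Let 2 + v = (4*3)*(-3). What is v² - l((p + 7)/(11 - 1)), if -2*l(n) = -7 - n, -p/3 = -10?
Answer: 28773/20 ≈ 1438.7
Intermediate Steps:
p = 30 (p = -3*(-10) = 30)
l(n) = 7/2 + n/2 (l(n) = -(-7 - n)/2 = 7/2 + n/2)
v = -38 (v = -2 + (4*3)*(-3) = -2 + 12*(-3) = -2 - 36 = -38)
v² - l((p + 7)/(11 - 1)) = (-38)² - (7/2 + ((30 + 7)/(11 - 1))/2) = 1444 - (7/2 + (37/10)/2) = 1444 - (7/2 + (37*(⅒))/2) = 1444 - (7/2 + (½)*(37/10)) = 1444 - (7/2 + 37/20) = 1444 - 1*107/20 = 1444 - 107/20 = 28773/20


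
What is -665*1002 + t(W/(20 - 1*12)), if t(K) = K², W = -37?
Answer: -42643751/64 ≈ -6.6631e+5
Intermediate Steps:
-665*1002 + t(W/(20 - 1*12)) = -665*1002 + (-37/(20 - 1*12))² = -666330 + (-37/(20 - 12))² = -666330 + (-37/8)² = -666330 + 1369/64 = -42643751/64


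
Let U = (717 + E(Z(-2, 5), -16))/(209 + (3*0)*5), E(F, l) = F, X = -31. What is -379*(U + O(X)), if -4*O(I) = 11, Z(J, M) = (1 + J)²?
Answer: -217167/836 ≈ -259.77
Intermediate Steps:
O(I) = -11/4 (O(I) = -¼*11 = -11/4)
U = 718/209 (U = (717 + (1 - 2)²)/(209 + (3*0)*5) = (717 + (-1)²)/(209 + 0*5) = (717 + 1)/(209 + 0) = 718/209 ≈ 3.4354)
-379*(U + O(X)) = -379*(718/209 - 11/4) = -379*573/836 = -217167/836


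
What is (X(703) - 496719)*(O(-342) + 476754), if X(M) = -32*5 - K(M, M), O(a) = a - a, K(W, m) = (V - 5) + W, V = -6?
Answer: -237218964534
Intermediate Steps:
K(W, m) = -11 + W (K(W, m) = (-6 - 5) + W = -11 + W)
O(a) = 0
X(M) = -149 - M (X(M) = -32*5 - (-11 + M) = -160 + (11 - M) = -149 - M)
(X(703) - 496719)*(O(-342) + 476754) = ((-149 - 1*703) - 496719)*(0 + 476754) = ((-149 - 703) - 496719)*476754 = (-852 - 496719)*476754 = -497571*476754 = -237218964534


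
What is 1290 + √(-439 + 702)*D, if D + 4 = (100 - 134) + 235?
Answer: 1290 + 197*√263 ≈ 4484.8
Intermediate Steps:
D = 197 (D = -4 + ((100 - 134) + 235) = -4 + (-34 + 235) = -4 + 201 = 197)
1290 + √(-439 + 702)*D = 1290 + √(-439 + 702)*197 = 1290 + √263*197 = 1290 + 197*√263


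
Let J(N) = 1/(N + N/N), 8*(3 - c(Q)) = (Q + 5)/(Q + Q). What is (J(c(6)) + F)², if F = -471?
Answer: 30830794569/139129 ≈ 2.2160e+5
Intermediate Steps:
c(Q) = 3 - (5 + Q)/(16*Q) (c(Q) = 3 - (Q + 5)/(8*(Q + Q)) = 3 - (5 + Q)/(8*(2*Q)) = 3 - (5 + Q)*1/(2*Q)/8 = 3 - (5 + Q)/(16*Q))
J(N) = 1/(1 + N) (J(N) = 1/(N + 1) = 1/(1 + N))
(J(c(6)) + F)² = (1/(1 + (1/16)*(-5 + 47*6)/6) - 471)² = (1/(1 + (1/16)*(⅙)*(-5 + 282)) - 471)² = (1/(1 + (1/16)*(⅙)*277) - 471)² = (1/(1 + 277/96) - 471)² = (1/(373/96) - 471)² = (96/373 - 471)² = (-175587/373)² = 30830794569/139129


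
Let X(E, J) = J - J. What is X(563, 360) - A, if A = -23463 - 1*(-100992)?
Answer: -77529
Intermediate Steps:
X(E, J) = 0
A = 77529 (A = -23463 + 100992 = 77529)
X(563, 360) - A = 0 - 1*77529 = 0 - 77529 = -77529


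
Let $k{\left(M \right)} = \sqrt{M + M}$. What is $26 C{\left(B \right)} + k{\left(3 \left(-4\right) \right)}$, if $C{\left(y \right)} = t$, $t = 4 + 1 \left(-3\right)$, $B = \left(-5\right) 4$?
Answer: $26 + 2 i \sqrt{6} \approx 26.0 + 4.899 i$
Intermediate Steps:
$B = -20$
$t = 1$ ($t = 4 - 3 = 1$)
$C{\left(y \right)} = 1$
$k{\left(M \right)} = \sqrt{2} \sqrt{M}$ ($k{\left(M \right)} = \sqrt{2 M} = \sqrt{2} \sqrt{M}$)
$26 C{\left(B \right)} + k{\left(3 \left(-4\right) \right)} = 26 \cdot 1 + \sqrt{2} \sqrt{3 \left(-4\right)} = 26 + \sqrt{2} \sqrt{-12} = 26 + \sqrt{2} \cdot 2 i \sqrt{3} = 26 + 2 i \sqrt{6}$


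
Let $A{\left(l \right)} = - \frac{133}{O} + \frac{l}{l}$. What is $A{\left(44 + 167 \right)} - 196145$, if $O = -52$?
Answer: $- \frac{10199355}{52} \approx -1.9614 \cdot 10^{5}$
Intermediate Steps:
$A{\left(l \right)} = \frac{185}{52}$ ($A{\left(l \right)} = - \frac{133}{-52} + \frac{l}{l} = \left(-133\right) \left(- \frac{1}{52}\right) + 1 = \frac{133}{52} + 1 = \frac{185}{52}$)
$A{\left(44 + 167 \right)} - 196145 = \frac{185}{52} - 196145 = - \frac{10199355}{52}$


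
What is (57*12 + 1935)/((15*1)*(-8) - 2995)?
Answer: -2619/3115 ≈ -0.84077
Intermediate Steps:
(57*12 + 1935)/((15*1)*(-8) - 2995) = (684 + 1935)/(15*(-8) - 2995) = 2619/(-120 - 2995) = 2619/(-3115) = 2619*(-1/3115) = -2619/3115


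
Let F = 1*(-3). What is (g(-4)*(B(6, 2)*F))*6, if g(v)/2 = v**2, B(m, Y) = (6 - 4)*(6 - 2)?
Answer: -4608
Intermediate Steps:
B(m, Y) = 8 (B(m, Y) = 2*4 = 8)
F = -3
g(v) = 2*v**2
(g(-4)*(B(6, 2)*F))*6 = ((2*(-4)**2)*(8*(-3)))*6 = ((2*16)*(-24))*6 = (32*(-24))*6 = -768*6 = -4608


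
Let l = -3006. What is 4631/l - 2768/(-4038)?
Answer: -1729895/2023038 ≈ -0.85510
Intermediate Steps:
4631/l - 2768/(-4038) = 4631/(-3006) - 2768/(-4038) = 4631*(-1/3006) - 2768*(-1/4038) = -4631/3006 + 1384/2019 = -1729895/2023038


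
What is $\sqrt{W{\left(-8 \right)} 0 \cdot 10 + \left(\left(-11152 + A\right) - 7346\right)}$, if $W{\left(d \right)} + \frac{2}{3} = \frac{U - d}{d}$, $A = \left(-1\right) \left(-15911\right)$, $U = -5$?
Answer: $i \sqrt{2587} \approx 50.863 i$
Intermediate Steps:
$A = 15911$
$W{\left(d \right)} = - \frac{2}{3} + \frac{-5 - d}{d}$
$\sqrt{W{\left(-8 \right)} 0 \cdot 10 + \left(\left(-11152 + A\right) - 7346\right)} = \sqrt{\left(- \frac{5}{3} - \frac{5}{-8}\right) 0 \cdot 10 + \left(\left(-11152 + 15911\right) - 7346\right)} = \sqrt{\left(- \frac{5}{3} - - \frac{5}{8}\right) 0 + \left(4759 - 7346\right)} = \sqrt{\left(- \frac{5}{3} + \frac{5}{8}\right) 0 - 2587} = \sqrt{\left(- \frac{25}{24}\right) 0 - 2587} = \sqrt{0 - 2587} = \sqrt{-2587} = i \sqrt{2587}$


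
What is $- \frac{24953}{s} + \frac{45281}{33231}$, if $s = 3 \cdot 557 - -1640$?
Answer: $- \frac{61753432}{10002531} \approx -6.1738$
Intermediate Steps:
$s = 3311$ ($s = 1671 + 1640 = 3311$)
$- \frac{24953}{s} + \frac{45281}{33231} = - \frac{24953}{3311} + \frac{45281}{33231} = - \frac{61753432}{10002531}$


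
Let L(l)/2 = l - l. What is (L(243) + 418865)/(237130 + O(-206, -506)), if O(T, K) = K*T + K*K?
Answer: 418865/597402 ≈ 0.70114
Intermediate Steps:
L(l) = 0 (L(l) = 2*(l - l) = 2*0 = 0)
O(T, K) = K² + K*T (O(T, K) = K*T + K² = K² + K*T)
(L(243) + 418865)/(237130 + O(-206, -506)) = (0 + 418865)/(237130 - 506*(-506 - 206)) = 418865/(237130 - 506*(-712)) = 418865/(237130 + 360272) = 418865/597402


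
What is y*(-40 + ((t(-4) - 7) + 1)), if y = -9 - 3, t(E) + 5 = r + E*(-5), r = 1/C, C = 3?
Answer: 368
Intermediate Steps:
r = ⅓ (r = 1/3 = ⅓ ≈ 0.33333)
t(E) = -14/3 - 5*E (t(E) = -5 + (⅓ + E*(-5)) = -5 + (⅓ - 5*E) = -14/3 - 5*E)
y = -12
y*(-40 + ((t(-4) - 7) + 1)) = -12*(-40 + (((-14/3 - 5*(-4)) - 7) + 1)) = -12*(-40 + (((-14/3 + 20) - 7) + 1)) = -12*(-40 + ((46/3 - 7) + 1)) = -12*(-40 + (25/3 + 1)) = -12*(-40 + 28/3) = -12*(-92/3) = 368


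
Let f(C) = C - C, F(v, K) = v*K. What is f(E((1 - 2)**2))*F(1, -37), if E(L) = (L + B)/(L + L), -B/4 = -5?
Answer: 0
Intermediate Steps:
B = 20 (B = -4*(-5) = 20)
F(v, K) = K*v
E(L) = (20 + L)/(2*L) (E(L) = (L + 20)/(L + L) = (20 + L)/((2*L)) = (20 + L)*(1/(2*L)) = (20 + L)/(2*L))
f(C) = 0
f(E((1 - 2)**2))*F(1, -37) = 0*(-37*1) = 0*(-37) = 0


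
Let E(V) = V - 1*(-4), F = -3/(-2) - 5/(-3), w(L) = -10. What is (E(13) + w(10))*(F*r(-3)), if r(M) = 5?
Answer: 665/6 ≈ 110.83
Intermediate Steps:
F = 19/6 (F = -3*(-½) - 5*(-⅓) = 3/2 + 5/3 = 19/6 ≈ 3.1667)
E(V) = 4 + V (E(V) = V + 4 = 4 + V)
(E(13) + w(10))*(F*r(-3)) = ((4 + 13) - 10)*((19/6)*5) = (17 - 10)*(95/6) = 7*(95/6) = 665/6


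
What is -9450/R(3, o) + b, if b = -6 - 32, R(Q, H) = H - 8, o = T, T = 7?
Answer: 9412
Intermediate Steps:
o = 7
R(Q, H) = -8 + H
b = -38
-9450/R(3, o) + b = -9450/(-8 + 7) - 38 = -9450/(-1) - 38 = -9450*(-1) - 38 = -70*(-135) - 38 = 9450 - 38 = 9412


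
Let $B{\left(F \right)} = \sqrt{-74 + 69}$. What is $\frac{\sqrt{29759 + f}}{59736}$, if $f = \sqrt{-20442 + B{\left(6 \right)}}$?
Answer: $\frac{\sqrt{29759 + \sqrt{-20442 + i \sqrt{5}}}}{59736} \approx 0.0028878 + 6.9372 \cdot 10^{-6} i$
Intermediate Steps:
$B{\left(F \right)} = i \sqrt{5}$ ($B{\left(F \right)} = \sqrt{-5} = i \sqrt{5}$)
$f = \sqrt{-20442 + i \sqrt{5}} \approx 0.0078 + 142.98 i$
$\frac{\sqrt{29759 + f}}{59736} = \frac{\sqrt{29759 + \sqrt{-20442 + i \sqrt{5}}}}{59736}$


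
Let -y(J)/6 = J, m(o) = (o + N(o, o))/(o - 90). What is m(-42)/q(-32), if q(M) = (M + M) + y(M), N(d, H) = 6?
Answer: 3/1408 ≈ 0.0021307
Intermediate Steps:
m(o) = (6 + o)/(-90 + o) (m(o) = (o + 6)/(o - 90) = (6 + o)/(-90 + o))
y(J) = -6*J
q(M) = -4*M (q(M) = (M + M) - 6*M = 2*M - 6*M = -4*M)
m(-42)/q(-32) = ((6 - 42)/(-90 - 42))/((-4*(-32))) = (-36/(-132))/128 = -1/132*(-36)*(1/128) = (3/11)*(1/128) = 3/1408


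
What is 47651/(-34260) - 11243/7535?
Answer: -148847093/51629820 ≈ -2.8830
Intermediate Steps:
47651/(-34260) - 11243/7535 = 47651*(-1/34260) - 11243*1/7535 = -47651/34260 - 11243/7535 = -148847093/51629820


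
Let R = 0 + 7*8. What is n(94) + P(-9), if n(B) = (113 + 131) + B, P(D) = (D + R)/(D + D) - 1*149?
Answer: 3355/18 ≈ 186.39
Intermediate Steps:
R = 56 (R = 0 + 56 = 56)
P(D) = -149 + (56 + D)/(2*D) (P(D) = (D + 56)/(D + D) - 1*149 = (56 + D)/((2*D)) - 149 = (56 + D)*(1/(2*D)) - 149 = (56 + D)/(2*D) - 149 = -149 + (56 + D)/(2*D))
n(B) = 244 + B
n(94) + P(-9) = (244 + 94) + (-297/2 + 28/(-9)) = 338 + (-297/2 + 28*(-⅑)) = 338 + (-297/2 - 28/9) = 338 - 2729/18 = 3355/18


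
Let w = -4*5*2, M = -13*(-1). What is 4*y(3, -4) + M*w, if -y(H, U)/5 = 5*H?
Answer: -820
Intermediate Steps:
y(H, U) = -25*H
M = 13
w = -40 (w = -20*2 = -40)
4*y(3, -4) + M*w = 4*(-25*3) + 13*(-40) = 4*(-75) - 520 = -300 - 520 = -820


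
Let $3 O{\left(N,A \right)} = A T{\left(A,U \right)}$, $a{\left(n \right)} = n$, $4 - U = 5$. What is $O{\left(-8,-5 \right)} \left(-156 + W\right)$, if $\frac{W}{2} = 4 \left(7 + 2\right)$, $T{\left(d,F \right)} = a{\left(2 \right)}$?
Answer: $280$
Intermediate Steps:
$U = -1$ ($U = 4 - 5 = -1$)
$T{\left(d,F \right)} = 2$
$W = 72$ ($W = 2 \cdot 4 \left(7 + 2\right) = 2 \cdot 4 \cdot 9 = 2 \cdot 36 = 72$)
$O{\left(N,A \right)} = \frac{2 A}{3}$ ($O{\left(N,A \right)} = \frac{A 2}{3} = \frac{2 A}{3}$)
$O{\left(-8,-5 \right)} \left(-156 + W\right) = \frac{2}{3} \left(-5\right) \left(-156 + 72\right) = \left(- \frac{10}{3}\right) \left(-84\right) = 280$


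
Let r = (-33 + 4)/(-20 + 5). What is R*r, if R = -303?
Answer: -2929/5 ≈ -585.80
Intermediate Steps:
r = 29/15 (r = -29/(-15) = -29*(-1/15) = 29/15 ≈ 1.9333)
R*r = -303*29/15 = -2929/5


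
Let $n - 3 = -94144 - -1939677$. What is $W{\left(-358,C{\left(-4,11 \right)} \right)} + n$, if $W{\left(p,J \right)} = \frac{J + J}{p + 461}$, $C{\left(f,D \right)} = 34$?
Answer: $\frac{190090276}{103} \approx 1.8455 \cdot 10^{6}$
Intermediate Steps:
$n = 1845536$ ($n = 3 - -1845533 = 3 + \left(-94144 + 1939677\right) = 3 + 1845533 = 1845536$)
$W{\left(p,J \right)} = \frac{2 J}{461 + p}$
$W{\left(-358,C{\left(-4,11 \right)} \right)} + n = 2 \cdot 34 \frac{1}{461 - 358} + 1845536 = 2 \cdot 34 \cdot \frac{1}{103} + 1845536 = \frac{68}{103} + 1845536 = \frac{190090276}{103}$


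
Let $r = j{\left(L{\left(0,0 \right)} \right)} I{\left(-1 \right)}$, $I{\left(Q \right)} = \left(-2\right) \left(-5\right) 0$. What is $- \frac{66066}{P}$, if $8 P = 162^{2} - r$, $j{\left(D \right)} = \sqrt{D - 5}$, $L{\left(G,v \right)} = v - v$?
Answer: $- \frac{44044}{2187} \approx -20.139$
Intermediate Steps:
$L{\left(G,v \right)} = 0$
$j{\left(D \right)} = \sqrt{-5 + D}$
$I{\left(Q \right)} = 0$ ($I{\left(Q \right)} = 10 \cdot 0 = 0$)
$r = 0$ ($r = \sqrt{-5 + 0} \cdot 0 = \sqrt{-5} \cdot 0 = i \sqrt{5} \cdot 0 = 0$)
$P = \frac{6561}{2}$ ($P = \frac{162^{2} - 0}{8} = \frac{26244 + 0}{8} = \frac{1}{8} \cdot 26244 = \frac{6561}{2} \approx 3280.5$)
$- \frac{66066}{P} = - \frac{66066}{\frac{6561}{2}} = \left(-66066\right) \frac{2}{6561} = - \frac{44044}{2187}$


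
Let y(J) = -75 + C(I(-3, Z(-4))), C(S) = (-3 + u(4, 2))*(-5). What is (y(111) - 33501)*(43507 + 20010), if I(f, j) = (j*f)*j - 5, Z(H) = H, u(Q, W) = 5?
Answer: -2133281962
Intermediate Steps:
I(f, j) = -5 + f*j**2 (I(f, j) = (f*j)*j - 5 = f*j**2 - 5 = -5 + f*j**2)
C(S) = -10 (C(S) = (-3 + 5)*(-5) = 2*(-5) = -10)
y(J) = -85 (y(J) = -75 - 10 = -85)
(y(111) - 33501)*(43507 + 20010) = (-85 - 33501)*(43507 + 20010) = -33586*63517 = -2133281962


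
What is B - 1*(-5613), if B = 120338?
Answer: 125951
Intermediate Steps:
B - 1*(-5613) = 120338 - 1*(-5613) = 120338 + 5613 = 125951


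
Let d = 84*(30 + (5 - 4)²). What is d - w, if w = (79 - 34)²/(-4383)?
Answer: 1268373/487 ≈ 2604.5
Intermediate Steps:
w = -225/487 (w = 45²*(-1/4383) = 2025*(-1/4383) = -225/487 ≈ -0.46201)
d = 2604 (d = 84*(30 + 1²) = 84*(30 + 1) = 84*31 = 2604)
d - w = 2604 - 1*(-225/487) = 2604 + 225/487 = 1268373/487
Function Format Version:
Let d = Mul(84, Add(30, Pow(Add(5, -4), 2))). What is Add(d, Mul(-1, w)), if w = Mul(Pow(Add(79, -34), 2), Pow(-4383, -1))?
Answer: Rational(1268373, 487) ≈ 2604.5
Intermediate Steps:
w = Rational(-225, 487) (w = Mul(Pow(45, 2), Rational(-1, 4383)) = Mul(2025, Rational(-1, 4383)) = Rational(-225, 487) ≈ -0.46201)
d = 2604 (d = Mul(84, Add(30, Pow(1, 2))) = Mul(84, Add(30, 1)) = Mul(84, 31) = 2604)
Add(d, Mul(-1, w)) = Add(2604, Mul(-1, Rational(-225, 487))) = Add(2604, Rational(225, 487)) = Rational(1268373, 487)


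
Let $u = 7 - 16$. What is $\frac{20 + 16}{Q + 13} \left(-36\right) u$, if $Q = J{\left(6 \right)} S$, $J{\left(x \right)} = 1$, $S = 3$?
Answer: $729$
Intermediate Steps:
$u = -9$
$Q = 3$ ($Q = 1 \cdot 3 = 3$)
$\frac{20 + 16}{Q + 13} \left(-36\right) u = \frac{20 + 16}{3 + 13} \left(-36\right) \left(-9\right) = \frac{36}{16} \left(-36\right) \left(-9\right) = 36 \cdot \frac{1}{16} \left(-36\right) \left(-9\right) = \frac{9}{4} \left(-36\right) \left(-9\right) = \left(-81\right) \left(-9\right) = 729$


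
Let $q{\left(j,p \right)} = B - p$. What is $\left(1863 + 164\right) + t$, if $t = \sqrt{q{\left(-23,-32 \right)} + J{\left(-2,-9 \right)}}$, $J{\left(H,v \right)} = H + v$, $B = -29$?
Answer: $2027 + 2 i \sqrt{2} \approx 2027.0 + 2.8284 i$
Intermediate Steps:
$q{\left(j,p \right)} = -29 - p$
$t = 2 i \sqrt{2}$ ($t = \sqrt{\left(-29 - -32\right) - 11} = \sqrt{\left(-29 + 32\right) - 11} = \sqrt{3 - 11} = \sqrt{-8} = 2 i \sqrt{2} \approx 2.8284 i$)
$\left(1863 + 164\right) + t = \left(1863 + 164\right) + 2 i \sqrt{2} = 2027 + 2 i \sqrt{2}$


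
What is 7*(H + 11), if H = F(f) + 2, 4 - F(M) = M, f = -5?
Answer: 154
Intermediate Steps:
F(M) = 4 - M
H = 11 (H = (4 - 1*(-5)) + 2 = (4 + 5) + 2 = 9 + 2 = 11)
7*(H + 11) = 7*(11 + 11) = 7*22 = 154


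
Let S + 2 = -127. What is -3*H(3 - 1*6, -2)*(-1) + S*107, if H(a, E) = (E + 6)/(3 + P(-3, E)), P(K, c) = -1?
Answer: -13797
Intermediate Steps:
H(a, E) = 3 + E/2 (H(a, E) = (E + 6)/(3 - 1) = (6 + E)/2 = (6 + E)*(½) = 3 + E/2)
S = -129 (S = -2 - 127 = -129)
-3*H(3 - 1*6, -2)*(-1) + S*107 = -3*(3 + (½)*(-2))*(-1) - 129*107 = -3*(3 - 1)*(-1) - 13803 = -3*2*(-1) - 13803 = -6*(-1) - 13803 = 6 - 13803 = -13797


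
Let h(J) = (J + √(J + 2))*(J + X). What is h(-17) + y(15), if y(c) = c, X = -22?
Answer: 678 - 39*I*√15 ≈ 678.0 - 151.05*I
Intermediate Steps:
h(J) = (-22 + J)*(J + √(2 + J)) (h(J) = (J + √(J + 2))*(J - 22) = (J + √(2 + J))*(-22 + J) = (-22 + J)*(J + √(2 + J)))
h(-17) + y(15) = ((-17)² - 22*(-17) - 22*√(2 - 17) - 17*√(2 - 17)) + 15 = (289 + 374 - 22*I*√15 - 17*I*√15) + 15 = (663 - 39*I*√15) + 15 = 678 - 39*I*√15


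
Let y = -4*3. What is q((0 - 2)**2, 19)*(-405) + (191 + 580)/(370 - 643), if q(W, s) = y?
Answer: 442003/91 ≈ 4857.2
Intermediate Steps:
y = -12
q(W, s) = -12
q((0 - 2)**2, 19)*(-405) + (191 + 580)/(370 - 643) = -12*(-405) + (191 + 580)/(370 - 643) = 4860 + 771/(-273) = 4860 + 771*(-1/273) = 4860 - 257/91 = 442003/91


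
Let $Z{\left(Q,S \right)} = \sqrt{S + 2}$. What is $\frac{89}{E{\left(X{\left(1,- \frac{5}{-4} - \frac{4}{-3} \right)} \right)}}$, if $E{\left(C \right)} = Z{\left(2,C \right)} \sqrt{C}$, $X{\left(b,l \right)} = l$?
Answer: $\frac{1068 \sqrt{1705}}{1705} \approx 25.865$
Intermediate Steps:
$Z{\left(Q,S \right)} = \sqrt{2 + S}$
$E{\left(C \right)} = \sqrt{C} \sqrt{2 + C}$ ($E{\left(C \right)} = \sqrt{2 + C} \sqrt{C} = \sqrt{C} \sqrt{2 + C}$)
$\frac{89}{E{\left(X{\left(1,- \frac{5}{-4} - \frac{4}{-3} \right)} \right)}} = \frac{89}{\sqrt{- \frac{5}{-4} - \frac{4}{-3}} \sqrt{2 - \left(- \frac{5}{4} - \frac{4}{3}\right)}} = \frac{89}{\sqrt{\left(-5\right) \left(- \frac{1}{4}\right) - - \frac{4}{3}} \sqrt{2 - - \frac{31}{12}}} = \frac{89}{\sqrt{\frac{5}{4} + \frac{4}{3}} \sqrt{2 + \left(\frac{5}{4} + \frac{4}{3}\right)}} = \frac{89}{\sqrt{\frac{31}{12}} \sqrt{2 + \frac{31}{12}}} = \frac{89}{\frac{\sqrt{93}}{6} \sqrt{\frac{55}{12}}} = \frac{89}{\frac{\sqrt{93}}{6} \frac{\sqrt{165}}{6}} = \frac{89}{\frac{1}{12} \sqrt{1705}} = 89 \frac{12 \sqrt{1705}}{1705} = \frac{1068 \sqrt{1705}}{1705}$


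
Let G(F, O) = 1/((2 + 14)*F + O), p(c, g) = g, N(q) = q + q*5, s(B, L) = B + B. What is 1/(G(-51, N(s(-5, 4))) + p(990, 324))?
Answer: 876/283823 ≈ 0.0030864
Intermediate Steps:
s(B, L) = 2*B
N(q) = 6*q (N(q) = q + 5*q = 6*q)
G(F, O) = 1/(O + 16*F) (G(F, O) = 1/(16*F + O) = 1/(O + 16*F))
1/(G(-51, N(s(-5, 4))) + p(990, 324)) = 1/(1/(6*(2*(-5)) + 16*(-51)) + 324) = 1/(1/(6*(-10) - 816) + 324) = 1/(1/(-60 - 816) + 324) = 1/(1/(-876) + 324) = 1/(-1/876 + 324) = 1/(283823/876) = 876/283823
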